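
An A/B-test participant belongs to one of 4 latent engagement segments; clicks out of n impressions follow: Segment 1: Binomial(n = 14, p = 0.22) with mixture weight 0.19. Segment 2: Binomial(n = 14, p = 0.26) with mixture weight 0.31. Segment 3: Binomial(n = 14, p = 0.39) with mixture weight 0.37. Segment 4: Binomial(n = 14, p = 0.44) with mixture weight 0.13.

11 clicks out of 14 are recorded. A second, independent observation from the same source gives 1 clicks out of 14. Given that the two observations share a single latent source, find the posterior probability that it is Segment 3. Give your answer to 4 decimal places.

Posterior ∝ prior × likelihood, so P(k | x) ∝ w_k f_k(x); normalise over all components.
Since both observations come from the same component, the likelihood for component k is f_k(x₁)·f_k(x₂).
  L_1 = [C(14,11)·0.22^11·0.78^3 = 364·5.84318e-08·0.474552 = 1.00933e-05] × [0.121837] = 1.22975e-06
  L_2 = [C(14,11)·0.26^11·0.74^3 = 364·3.67034e-07·0.405224 = 5.41381e-05] × [0.0726296] = 3.93203e-06
  L_3 = [C(14,11)·0.39^11·0.61^3 = 364·3.17476e-05·0.226981 = 0.00262302] × [0.00884057] = 2.3189e-05
  L_4 = [C(14,11)·0.44^11·0.56^3 = 364·0.000119668·0.175616 = 0.00764971] × [0.00328114] = 2.50998e-05
Multiply by the mixture weights:
  w_1·L_1 = 0.19 × 1.22975e-06 = 2.33652e-07
  w_2·L_2 = 0.31 × 3.93203e-06 = 1.21893e-06
  w_3·L_3 = 0.37 × 2.3189e-05 = 8.57993e-06
  w_4·L_4 = 0.13 × 2.50998e-05 = 3.26297e-06
Denominator: 2.33652e-07 + 1.21893e-06 + 8.57993e-06 + 3.26297e-06 = 1.32955e-05
Responsibility of Segment 3: 8.57993e-06 / 1.32955e-05 ≈ 0.6453

0.6453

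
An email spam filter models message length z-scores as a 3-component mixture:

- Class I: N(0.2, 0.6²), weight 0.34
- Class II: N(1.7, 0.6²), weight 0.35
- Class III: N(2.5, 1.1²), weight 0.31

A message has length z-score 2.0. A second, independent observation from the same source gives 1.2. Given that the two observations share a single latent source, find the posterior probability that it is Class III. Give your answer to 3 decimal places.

By Bayes' theorem, P(k | x) = π_k f_k(x) / Σ_j π_j f_j(x).
Since both observations come from the same component, the likelihood for component k is f_k(x₁)·f_k(x₂).
  f_I = [0.00738641] × [0.165795] = 0.00122463
  f_II = [0.586776] × [0.469853] = 0.275698
  f_III = [0.327079] × [0.180397] = 0.059004
Weight by the priors:
  π_I·f_I = 0.34 × 0.00122463 = 0.000416375
  π_II·f_II = 0.35 × 0.275698 = 0.0964944
  π_III·f_III = 0.31 × 0.059004 = 0.0182912
Denominator: 0.000416375 + 0.0964944 + 0.0182912 = 0.115202
So the posterior for Class III is 0.0182912 / 0.115202 ≈ 0.159.

0.159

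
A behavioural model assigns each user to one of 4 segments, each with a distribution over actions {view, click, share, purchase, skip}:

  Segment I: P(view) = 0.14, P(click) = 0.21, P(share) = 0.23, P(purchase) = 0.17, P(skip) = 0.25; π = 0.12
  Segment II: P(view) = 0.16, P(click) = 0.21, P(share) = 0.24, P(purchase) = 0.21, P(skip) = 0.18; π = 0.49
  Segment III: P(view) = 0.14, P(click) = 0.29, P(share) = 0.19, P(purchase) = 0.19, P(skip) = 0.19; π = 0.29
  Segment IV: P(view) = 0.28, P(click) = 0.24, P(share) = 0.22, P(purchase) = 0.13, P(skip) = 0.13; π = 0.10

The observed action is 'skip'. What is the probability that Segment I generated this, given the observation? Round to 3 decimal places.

The responsibility of component k is π_k f_k(x) divided by Σ_j π_j f_j(x).
Component likelihoods at x = 'skip':
  L_I = 0.25
  L_II = 0.18
  L_III = 0.19
  L_IV = 0.13
Unnormalised posteriors:
  π_I·L_I = 0.12 × 0.25 = 0.03
  π_II·L_II = 0.49 × 0.18 = 0.0882
  π_III·L_III = 0.29 × 0.19 = 0.0551
  π_IV·L_IV = 0.10 × 0.13 = 0.013
Marginal: 0.03 + 0.0882 + 0.0551 + 0.013 = 0.1863
P(Segment I | data) ≈ 0.161

0.161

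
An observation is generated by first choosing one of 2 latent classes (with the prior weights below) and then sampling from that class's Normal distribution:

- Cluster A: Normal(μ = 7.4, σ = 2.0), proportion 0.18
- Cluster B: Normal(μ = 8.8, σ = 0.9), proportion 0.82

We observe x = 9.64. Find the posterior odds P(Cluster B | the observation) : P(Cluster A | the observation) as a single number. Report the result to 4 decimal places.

12.2619

The posterior odds equal the prior odds times the likelihood ratio: (P(Z=i)/P(Z=j))·(f_i(x)/f_j(x)).
Evaluate each component's likelihood at the observed value:
  L_A = (1/(2.0·√(2π)))·exp(−(9.64−7.4)²/(2·2.0²)) = 0.199471·exp(-0.62720) = 0.106535
  L_B = (1/(0.9·√(2π)))·exp(−(9.64−8.8)²/(2·0.9²)) = 0.443269·exp(-0.43556) = 0.286753
Odds = (0.82/0.18) × (0.286753/0.106535) = 4.55556 × 2.69164 ≈ 12.2619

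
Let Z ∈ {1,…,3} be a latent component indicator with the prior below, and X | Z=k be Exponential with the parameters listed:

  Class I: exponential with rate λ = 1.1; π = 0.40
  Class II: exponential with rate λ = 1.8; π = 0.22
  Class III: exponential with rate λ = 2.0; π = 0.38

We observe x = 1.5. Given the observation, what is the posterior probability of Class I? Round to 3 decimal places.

The responsibility of component k is w_k f_k(x) divided by Σ_j w_j f_j(x).
Evaluate each component's likelihood at the observed value:
  f_I = 1.1·e^(−1.1·1.5) = 1.1·e^(−1.6500) = 0.211255
  f_II = 1.8·e^(−1.8·1.5) = 1.8·e^(−2.7000) = 0.12097
  f_III = 2.0·e^(−2.0·1.5) = 2.0·e^(−3.0000) = 0.0995741
Unnormalised posteriors:
  w_I·f_I = 0.40 × 0.211255 = 0.084502
  w_II·f_II = 0.22 × 0.12097 = 0.0266134
  w_III·f_III = 0.38 × 0.0995741 = 0.0378382
Marginal: 0.084502 + 0.0266134 + 0.0378382 = 0.148954
So the posterior for Class I is 0.084502 / 0.148954 ≈ 0.567.

0.567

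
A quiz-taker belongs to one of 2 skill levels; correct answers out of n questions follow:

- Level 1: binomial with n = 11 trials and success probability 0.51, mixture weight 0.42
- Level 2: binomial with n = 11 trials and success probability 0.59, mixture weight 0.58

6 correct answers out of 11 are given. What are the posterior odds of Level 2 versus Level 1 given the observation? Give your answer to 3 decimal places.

Since P(k|x) ∝ w_k f_k(x), the posterior odds are w_i f_i(x) / (w_j f_j(x)).
Evaluate each component's likelihood at the observed value:
  L_1 = C(11,6)·0.51^6·0.49^5 = 462·0.0175963·0.0282475 = 0.229638
  L_2 = C(11,6)·0.59^6·0.41^5 = 462·0.0421805·0.0115856 = 0.225774
Posterior odds = (w_2·L_2) / (w_1·L_1) = (0.58·0.225774) / (0.42·0.229638) = 0.130949 / 0.0964479 ≈ 1.358

1.358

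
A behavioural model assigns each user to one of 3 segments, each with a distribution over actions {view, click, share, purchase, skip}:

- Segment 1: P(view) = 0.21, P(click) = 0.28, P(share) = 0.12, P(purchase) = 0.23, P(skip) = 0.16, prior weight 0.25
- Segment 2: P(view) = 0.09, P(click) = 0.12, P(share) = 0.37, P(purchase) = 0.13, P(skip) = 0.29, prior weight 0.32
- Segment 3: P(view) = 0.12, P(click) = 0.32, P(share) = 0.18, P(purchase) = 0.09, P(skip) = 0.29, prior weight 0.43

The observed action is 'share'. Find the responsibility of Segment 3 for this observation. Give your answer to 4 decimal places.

Apply Bayes' rule: the posterior for each component is proportional to its prior times its likelihood at x.
Evaluate each component's likelihood at the observed value:
  p_1 = 0.12
  p_2 = 0.37
  p_3 = 0.18
Multiply by the mixture weights:
  w_1·p_1 = 0.25 × 0.12 = 0.03
  w_2·p_2 = 0.32 × 0.37 = 0.1184
  w_3·p_3 = 0.43 × 0.18 = 0.0774
Evidence: 0.03 + 0.1184 + 0.0774 = 0.2258
Responsibility of Segment 3: 0.0774 / 0.2258 ≈ 0.3428

0.3428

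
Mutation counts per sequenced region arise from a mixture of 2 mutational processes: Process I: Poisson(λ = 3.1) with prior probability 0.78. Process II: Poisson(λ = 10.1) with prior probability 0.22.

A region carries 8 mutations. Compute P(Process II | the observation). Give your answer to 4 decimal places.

P(component k | x) = P(Z=k)·f_k(x) / marginal(x), where marginal(x) = Σ_j P(Z=j)·f_j(x).
Evaluate each component's likelihood at the observed value:
  f_I = e^(−3.1)·3.1^8/8! = 0.00952928
  f_II = e^(−10.1)·10.1^8/8! = 0.110326
Weight by the priors:
  P(Z=I)·f_I = 0.78 × 0.00952928 = 0.00743284
  P(Z=II)·f_II = 0.22 × 0.110326 = 0.0242716
Normaliser: 0.00743284 + 0.0242716 = 0.0317045
So the posterior for Process II is 0.0242716 / 0.0317045 ≈ 0.7656.

0.7656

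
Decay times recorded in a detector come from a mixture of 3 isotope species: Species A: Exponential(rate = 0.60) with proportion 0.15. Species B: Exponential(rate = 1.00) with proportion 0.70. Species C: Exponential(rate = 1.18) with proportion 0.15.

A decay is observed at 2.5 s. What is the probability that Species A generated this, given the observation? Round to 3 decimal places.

The responsibility of component k is π_k f_k(x) divided by Σ_j π_j f_j(x).
Exponential densities:
  p_A = 0.133878
  p_B = 0.082085
  p_C = 0.0617609
Weight by the priors:
  π_A·p_A = 0.15 × 0.133878 = 0.0200817
  π_B·p_B = 0.70 × 0.082085 = 0.0574595
  π_C·p_C = 0.15 × 0.0617609 = 0.00926413
Marginal: 0.0200817 + 0.0574595 + 0.00926413 = 0.0868053
P(Species A | the observation) = 0.0200817 / 0.0868053 ≈ 0.231

0.231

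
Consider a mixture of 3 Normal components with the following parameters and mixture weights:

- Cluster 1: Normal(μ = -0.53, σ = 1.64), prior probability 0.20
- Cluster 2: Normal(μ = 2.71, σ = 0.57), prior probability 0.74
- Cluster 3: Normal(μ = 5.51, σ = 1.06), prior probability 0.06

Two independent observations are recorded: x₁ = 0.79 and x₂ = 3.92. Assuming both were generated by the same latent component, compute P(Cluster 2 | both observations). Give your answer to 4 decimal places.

Apply Bayes' rule: the posterior for each component is proportional to its prior times its likelihood at x.
Since both observations come from the same component, the likelihood for component k is f_k(x₁)·f_k(x₂).
  L_1 = [0.175951] × [0.00612765] = 0.00107817
  L_2 = [0.00240561] × [0.0735364] = 0.0001769
  L_3 = [1.86241e-05] × [0.122186] = 2.27561e-06
Unnormalised posteriors:
  w_1·L_1 = 0.20 × 0.00107817 = 0.000215633
  w_2·L_2 = 0.74 × 0.0001769 = 0.000130906
  w_3·L_3 = 0.06 × 2.27561e-06 = 1.36536e-07
Evidence: 0.000215633 + 0.000130906 + 1.36536e-07 = 0.000346676
So the posterior for Cluster 2 is 0.000130906 / 0.000346676 ≈ 0.3776.

0.3776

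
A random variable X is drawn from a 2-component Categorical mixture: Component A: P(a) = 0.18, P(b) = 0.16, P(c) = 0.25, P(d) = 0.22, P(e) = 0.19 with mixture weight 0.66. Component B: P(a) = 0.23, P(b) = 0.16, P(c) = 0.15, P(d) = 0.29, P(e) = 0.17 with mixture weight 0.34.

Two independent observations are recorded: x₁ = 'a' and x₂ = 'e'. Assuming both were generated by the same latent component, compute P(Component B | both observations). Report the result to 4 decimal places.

0.3707

P(component k | x) = w_k·f_k(x) / marginal(x), where marginal(x) = Σ_j w_j·f_j(x).
Since both observations come from the same component, the likelihood for component k is f_k(x₁)·f_k(x₂).
  L_A = [0.18] × [0.19] = 0.0342
  L_B = [0.23] × [0.17] = 0.0391
Prior × likelihood for each component:
  w_A·L_A = 0.66 × 0.0342 = 0.022572
  w_B·L_B = 0.34 × 0.0391 = 0.013294
Marginal: 0.022572 + 0.013294 = 0.035866
P(Component B | data) ≈ 0.3707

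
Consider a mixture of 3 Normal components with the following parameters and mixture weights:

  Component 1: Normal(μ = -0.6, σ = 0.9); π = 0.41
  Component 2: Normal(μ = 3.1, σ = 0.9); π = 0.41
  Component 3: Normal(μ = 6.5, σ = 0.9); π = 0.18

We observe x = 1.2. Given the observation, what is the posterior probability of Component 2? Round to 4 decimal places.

0.4431

P(component k | x) = w_k·f_k(x) / marginal(x), where marginal(x) = Σ_j w_j·f_j(x).
Evaluate each component's likelihood at the observed value:
  p_1 = 0.05999
  p_2 = 0.0477406
  p_3 = 1.30682e-08
Multiply by the mixture weights:
  w_1·p_1 = 0.41 × 0.05999 = 0.0245959
  w_2·p_2 = 0.41 × 0.0477406 = 0.0195736
  w_3·p_3 = 0.18 × 1.30682e-08 = 2.35228e-09
Evidence: 0.0245959 + 0.0195736 + 2.35228e-09 = 0.0441695
Responsibility of Component 2: 0.0195736 / 0.0441695 ≈ 0.4431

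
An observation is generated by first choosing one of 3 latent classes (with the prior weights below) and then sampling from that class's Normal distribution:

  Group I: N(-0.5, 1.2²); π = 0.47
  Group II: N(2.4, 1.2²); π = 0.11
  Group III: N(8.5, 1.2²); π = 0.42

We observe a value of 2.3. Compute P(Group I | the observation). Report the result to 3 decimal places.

0.220

By Bayes' theorem, P(k | x) = π_k f_k(x) / Σ_j π_j f_j(x).
Evaluate each component's likelihood at the observed value:
  L_I = 0.0218516
  L_II = 0.3313
  L_III = 5.31011e-07
Weight by the priors:
  π_I·L_I = 0.47 × 0.0218516 = 0.0102702
  π_II·L_II = 0.11 × 0.3313 = 0.036443
  π_III·L_III = 0.42 × 5.31011e-07 = 2.23025e-07
Evidence: 0.0102702 + 0.036443 + 2.23025e-07 = 0.0467134
P(Group I | data) = 0.0102702 / 0.0467134 ≈ 0.220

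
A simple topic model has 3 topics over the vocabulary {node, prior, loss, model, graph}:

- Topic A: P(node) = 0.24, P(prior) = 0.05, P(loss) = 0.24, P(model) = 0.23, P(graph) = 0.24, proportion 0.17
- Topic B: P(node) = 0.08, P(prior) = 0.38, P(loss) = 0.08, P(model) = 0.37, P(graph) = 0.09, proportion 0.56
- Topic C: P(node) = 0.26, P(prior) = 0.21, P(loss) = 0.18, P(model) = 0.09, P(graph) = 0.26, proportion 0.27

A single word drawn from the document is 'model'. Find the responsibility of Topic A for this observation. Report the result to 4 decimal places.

P(component k | x) = w_k·f_k(x) / marginal(x), where marginal(x) = Σ_j w_j·f_j(x).
Categorical probabilities:
  f_A = P(model | comp) = 0.23
  f_B = P(model | comp) = 0.37
  f_C = P(model | comp) = 0.09
Prior × likelihood for each component:
  w_A·f_A = 0.17 × 0.23 = 0.0391
  w_B·f_B = 0.56 × 0.37 = 0.2072
  w_C·f_C = 0.27 × 0.09 = 0.0243
Normaliser: 0.0391 + 0.2072 + 0.0243 = 0.2706
P(Topic A | data) ≈ 0.1445

0.1445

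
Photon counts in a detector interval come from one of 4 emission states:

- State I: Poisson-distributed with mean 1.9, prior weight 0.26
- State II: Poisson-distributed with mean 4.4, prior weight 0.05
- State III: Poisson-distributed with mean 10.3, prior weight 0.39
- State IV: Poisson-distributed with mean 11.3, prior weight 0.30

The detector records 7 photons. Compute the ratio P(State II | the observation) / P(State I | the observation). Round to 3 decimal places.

The posterior odds equal the prior odds times the likelihood ratio: (π_i/π_j)·(f_i(x)/f_j(x)).
Evaluate each component's likelihood at the observed value:
  p_I = 0.00265268
  p_II = 0.0777754
  p_III = 0.0820724
  p_IV = 0.0577552
Odds = (0.05/0.26) × (0.0777754/0.00265268) = 0.192308 × 29.3196 ≈ 5.638

5.638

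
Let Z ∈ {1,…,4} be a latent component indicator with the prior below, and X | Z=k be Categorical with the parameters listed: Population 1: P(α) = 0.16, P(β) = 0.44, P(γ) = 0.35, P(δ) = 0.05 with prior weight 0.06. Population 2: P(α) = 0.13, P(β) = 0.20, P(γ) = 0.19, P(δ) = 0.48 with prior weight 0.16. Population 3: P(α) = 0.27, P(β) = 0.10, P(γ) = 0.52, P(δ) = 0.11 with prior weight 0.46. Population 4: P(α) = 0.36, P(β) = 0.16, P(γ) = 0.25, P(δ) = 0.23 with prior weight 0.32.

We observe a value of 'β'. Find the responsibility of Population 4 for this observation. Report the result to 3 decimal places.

0.329

Apply Bayes' rule: the posterior for each component is proportional to its prior times its likelihood at x.
Categorical probabilities:
  p_1 = P(β | comp) = 0.44
  p_2 = P(β | comp) = 0.20
  p_3 = P(β | comp) = 0.10
  p_4 = P(β | comp) = 0.16
Weight by the priors:
  π_1·p_1 = 0.06 × 0.44 = 0.0264
  π_2·p_2 = 0.16 × 0.2 = 0.032
  π_3·p_3 = 0.46 × 0.1 = 0.046
  π_4·p_4 = 0.32 × 0.16 = 0.0512
Sum: 0.0264 + 0.032 + 0.046 + 0.0512 = 0.1556
P(Population 4 | the observation) ≈ 0.329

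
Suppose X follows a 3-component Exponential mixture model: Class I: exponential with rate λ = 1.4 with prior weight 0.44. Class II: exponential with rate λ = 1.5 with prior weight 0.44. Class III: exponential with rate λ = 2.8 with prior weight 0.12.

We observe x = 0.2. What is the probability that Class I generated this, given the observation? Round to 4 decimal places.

Posterior ∝ prior × likelihood, so P(k | x) ∝ π_k f_k(x); normalise over all components.
Exponential densities:
  p_I = 1.4·e^(−1.4·0.2) = 1.4·e^(−0.2800) = 1.0581
  p_II = 1.5·e^(−1.5·0.2) = 1.5·e^(−0.3000) = 1.11123
  p_III = 2.8·e^(−2.8·0.2) = 2.8·e^(−0.5600) = 1.59939
Prior × likelihood for each component:
  π_I·p_I = 0.44 × 1.0581 = 0.465563
  π_II·p_II = 0.44 × 1.11123 = 0.48894
  π_III·p_III = 0.12 × 1.59939 = 0.191926
Normaliser: 0.465563 + 0.48894 + 0.191926 = 1.14643
So the posterior for Class I is 0.465563 / 1.14643 ≈ 0.4061.

0.4061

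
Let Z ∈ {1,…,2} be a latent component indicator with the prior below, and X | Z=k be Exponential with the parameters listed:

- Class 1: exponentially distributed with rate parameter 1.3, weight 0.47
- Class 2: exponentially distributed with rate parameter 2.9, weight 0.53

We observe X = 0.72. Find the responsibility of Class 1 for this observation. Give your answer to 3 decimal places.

0.557

The responsibility of component k is π_k f_k(x) divided by Σ_j π_j f_j(x).
Evaluate each component's likelihood at the observed value:
  L_1 = 1.3·e^(−1.3·0.72) = 1.3·e^(−0.9360) = 0.509852
  L_2 = 2.9·e^(−2.9·0.72) = 2.9·e^(−2.0880) = 0.359411
Multiply by the mixture weights:
  π_1·L_1 = 0.47 × 0.509852 = 0.23963
  π_2·L_2 = 0.53 × 0.359411 = 0.190488
Marginal: 0.23963 + 0.190488 = 0.430118
P(Class 1 | the observation) = 0.23963 / 0.430118 ≈ 0.557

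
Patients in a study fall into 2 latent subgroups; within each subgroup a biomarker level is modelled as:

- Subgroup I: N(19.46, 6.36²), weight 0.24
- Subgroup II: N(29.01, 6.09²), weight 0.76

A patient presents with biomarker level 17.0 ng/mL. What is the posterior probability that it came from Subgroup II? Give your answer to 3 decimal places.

0.338

P(component k | x) = π_k·f_k(x) / marginal(x), where marginal(x) = Σ_j π_j·f_j(x).
Normal densities:
  L_I = (1/(6.36·√(2π)))·exp(−(17.0−19.46)²/(2·6.36²)) = 0.062727·exp(-0.07480) = 0.0582058
  L_II = (1/(6.09·√(2π)))·exp(−(17.0−29.01)²/(2·6.09²)) = 0.065508·exp(-1.94456) = 0.00937089
Weight by the priors:
  π_I·L_I = 0.24 × 0.0582058 = 0.0139694
  π_II·L_II = 0.76 × 0.00937089 = 0.00712188
Normaliser: 0.0139694 + 0.00712188 = 0.0210913
So the posterior for Subgroup II is 0.00712188 / 0.0210913 ≈ 0.338.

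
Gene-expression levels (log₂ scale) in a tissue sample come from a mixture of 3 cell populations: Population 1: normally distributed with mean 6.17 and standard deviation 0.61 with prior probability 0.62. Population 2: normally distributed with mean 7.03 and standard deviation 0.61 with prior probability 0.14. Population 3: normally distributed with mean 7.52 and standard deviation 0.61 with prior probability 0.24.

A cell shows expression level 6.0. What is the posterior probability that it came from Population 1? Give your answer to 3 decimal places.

The responsibility of component k is P(Z=k) f_k(x) divided by Σ_j P(Z=j) f_j(x).
Normal densities:
  p_1 = (1/(0.61·√(2π)))·exp(−(6.0−6.17)²/(2·0.61²)) = 0.654004·exp(-0.03883) = 0.629093
  p_2 = (1/(0.61·√(2π)))·exp(−(6.0−7.03)²/(2·0.61²)) = 0.654004·exp(-1.42556) = 0.157206
  p_3 = (1/(0.61·√(2π)))·exp(−(6.0−7.52)²/(2·0.61²)) = 0.654004·exp(-3.10454) = 0.0293288
Weight by the priors:
  P(Z=1)·p_1 = 0.62 × 0.629093 = 0.390038
  P(Z=2)·p_2 = 0.14 × 0.157206 = 0.0220088
  P(Z=3)·p_3 = 0.24 × 0.0293288 = 0.00703892
Sum: 0.390038 + 0.0220088 + 0.00703892 = 0.419086
P(Population 1 | data) ≈ 0.931

0.931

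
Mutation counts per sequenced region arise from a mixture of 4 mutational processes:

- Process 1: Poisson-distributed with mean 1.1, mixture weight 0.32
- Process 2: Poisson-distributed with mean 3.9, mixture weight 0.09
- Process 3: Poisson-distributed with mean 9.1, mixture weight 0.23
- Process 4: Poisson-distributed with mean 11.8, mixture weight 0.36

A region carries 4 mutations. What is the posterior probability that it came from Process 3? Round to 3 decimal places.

0.219

The responsibility of component k is π_k f_k(x) divided by Σ_j π_j f_j(x).
Poisson probabilities:
  p_1 = e^(−1.1)·1.1^4/4! = 0.0203065
  p_2 = e^(−3.9)·3.9^4/4! = 0.195119
  p_3 = e^(−9.1)·9.1^4/4! = 0.0319062
  p_4 = e^(−11.8)·11.8^4/4! = 0.00606236
Weight by the priors:
  π_1·p_1 = 0.32 × 0.0203065 = 0.00649809
  π_2·p_2 = 0.09 × 0.195119 = 0.0175607
  π_3·p_3 = 0.23 × 0.0319062 = 0.00733842
  π_4·p_4 = 0.36 × 0.00606236 = 0.00218245
Evidence: 0.00649809 + 0.0175607 + 0.00733842 + 0.00218245 = 0.0335796
P(Process 3 | the observation) = 0.00733842 / 0.0335796 ≈ 0.219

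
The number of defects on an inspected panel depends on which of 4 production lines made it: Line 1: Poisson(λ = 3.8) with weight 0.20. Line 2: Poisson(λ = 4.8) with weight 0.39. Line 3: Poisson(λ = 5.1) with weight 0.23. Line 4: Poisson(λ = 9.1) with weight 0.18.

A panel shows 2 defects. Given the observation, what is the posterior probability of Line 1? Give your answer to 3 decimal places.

0.366

Apply Bayes' rule: the posterior for each component is proportional to its prior times its likelihood at x.
Poisson probabilities:
  p_1 = 0.161517
  p_2 = 0.0948067
  p_3 = 0.0792882
  p_4 = 0.00462352
Unnormalised posteriors:
  P(Z=1)·p_1 = 0.20 × 0.161517 = 0.0323034
  P(Z=2)·p_2 = 0.39 × 0.0948067 = 0.0369746
  P(Z=3)·p_3 = 0.23 × 0.0792882 = 0.0182363
  P(Z=4)·p_4 = 0.18 × 0.00462352 = 0.000832234
Evidence: 0.0323034 + 0.0369746 + 0.0182363 + 0.000832234 = 0.0883465
So the posterior for Line 1 is 0.0323034 / 0.0883465 ≈ 0.366.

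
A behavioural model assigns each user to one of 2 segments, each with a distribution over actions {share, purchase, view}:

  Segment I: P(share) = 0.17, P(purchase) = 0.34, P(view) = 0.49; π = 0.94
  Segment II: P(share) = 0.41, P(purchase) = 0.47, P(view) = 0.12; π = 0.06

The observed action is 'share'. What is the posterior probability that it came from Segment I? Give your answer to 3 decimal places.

Apply Bayes' rule: the posterior for each component is proportional to its prior times its likelihood at x.
Categorical probabilities:
  p_I = P(share | comp) = 0.17
  p_II = P(share | comp) = 0.41
Unnormalised posteriors:
  w_I·p_I = 0.94 × 0.17 = 0.1598
  w_II·p_II = 0.06 × 0.41 = 0.0246
Denominator: 0.1598 + 0.0246 = 0.1844
So the posterior for Segment I is 0.1598 / 0.1844 ≈ 0.867.

0.867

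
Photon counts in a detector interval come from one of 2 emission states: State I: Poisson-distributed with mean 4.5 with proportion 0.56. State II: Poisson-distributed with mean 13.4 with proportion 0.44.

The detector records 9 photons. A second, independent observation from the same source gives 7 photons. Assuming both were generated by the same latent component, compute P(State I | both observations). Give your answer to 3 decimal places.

0.642

By Bayes' theorem, P(k | x) = w_k f_k(x) / Σ_j w_j f_j(x).
Since both observations come from the same component, the likelihood for component k is f_k(x₁)·f_k(x₂).
  f_I = [0.0231646] × [0.0823629] = 0.0019079
  f_II = [0.0581613] × [0.0233215] = 0.00135641
Unnormalised posteriors:
  w_I·f_I = 0.56 × 0.0019079 = 0.00106843
  w_II·f_II = 0.44 × 0.00135641 = 0.000596821
Marginal: 0.00106843 + 0.000596821 = 0.00166525
P(State I | data) = 0.00106843 / 0.00166525 ≈ 0.642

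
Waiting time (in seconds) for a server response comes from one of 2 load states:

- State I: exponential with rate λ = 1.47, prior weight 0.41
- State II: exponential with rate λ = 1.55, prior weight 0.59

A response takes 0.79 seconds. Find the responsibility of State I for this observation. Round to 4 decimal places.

0.4125

P(component k | x) = w_k·f_k(x) / marginal(x), where marginal(x) = Σ_j w_j·f_j(x).
Evaluate each component's likelihood at the observed value:
  f_I = 0.460226
  f_II = 0.455552
Multiply by the mixture weights:
  w_I·f_I = 0.41 × 0.460226 = 0.188693
  w_II·f_II = 0.59 × 0.455552 = 0.268776
Evidence: 0.188693 + 0.268776 = 0.457468
Responsibility of State I: 0.188693 / 0.457468 ≈ 0.4125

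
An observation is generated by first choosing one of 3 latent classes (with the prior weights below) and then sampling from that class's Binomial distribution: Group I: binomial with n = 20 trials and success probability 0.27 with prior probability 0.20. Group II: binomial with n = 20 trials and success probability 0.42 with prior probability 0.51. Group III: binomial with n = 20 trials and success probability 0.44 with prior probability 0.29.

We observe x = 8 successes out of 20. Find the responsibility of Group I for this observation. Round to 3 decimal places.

0.105

By Bayes' theorem, P(k | x) = π_k f_k(x) / Σ_j π_j f_j(x).
Component likelihoods at x = 8 successes out of 20:
  f_I = 0.0814801
  f_II = 0.176765
  f_III = 0.168324
Unnormalised posteriors:
  π_I·f_I = 0.20 × 0.0814801 = 0.016296
  π_II·f_II = 0.51 × 0.176765 = 0.0901504
  π_III·f_III = 0.29 × 0.168324 = 0.0488138
Marginal: 0.016296 + 0.0901504 + 0.0488138 = 0.15526
Responsibility of Group I: 0.016296 / 0.15526 ≈ 0.105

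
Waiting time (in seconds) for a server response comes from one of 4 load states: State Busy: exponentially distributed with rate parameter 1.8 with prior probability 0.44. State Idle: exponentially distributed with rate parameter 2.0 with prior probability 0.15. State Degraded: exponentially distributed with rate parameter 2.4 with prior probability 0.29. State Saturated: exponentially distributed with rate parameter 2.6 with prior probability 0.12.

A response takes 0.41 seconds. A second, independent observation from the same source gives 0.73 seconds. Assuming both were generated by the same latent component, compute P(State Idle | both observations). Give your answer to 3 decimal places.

0.155

By Bayes' theorem, P(k | x) = π_k f_k(x) / Σ_j π_j f_j(x).
Since both observations come from the same component, the likelihood for component k is f_k(x₁)·f_k(x₂).
  f_Busy = [0.860524] × [0.483737] = 0.416268
  f_Idle = [0.880863] × [0.464473] = 0.409137
  f_Degraded = [0.897151] × [0.416224] = 0.373416
  f_Saturated = [0.895397] × [0.389657] = 0.348897
Unnormalised posteriors:
  π_Busy·f_Busy = 0.44 × 0.416268 = 0.183158
  π_Idle·f_Idle = 0.15 × 0.409137 = 0.0613705
  π_Degraded·f_Degraded = 0.29 × 0.373416 = 0.108291
  π_Saturated·f_Saturated = 0.12 × 0.348897 = 0.0418677
Normaliser: 0.183158 + 0.0613705 + 0.108291 + 0.0418677 = 0.394687
P(State Idle | data) ≈ 0.155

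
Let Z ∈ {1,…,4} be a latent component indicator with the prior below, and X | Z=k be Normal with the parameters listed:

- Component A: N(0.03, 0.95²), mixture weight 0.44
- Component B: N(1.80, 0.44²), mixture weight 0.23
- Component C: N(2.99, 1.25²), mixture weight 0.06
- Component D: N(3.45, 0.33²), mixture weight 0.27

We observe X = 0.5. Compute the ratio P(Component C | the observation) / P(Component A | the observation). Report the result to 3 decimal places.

0.016

Since P(k|x) ∝ π_k f_k(x), the posterior odds are π_i f_i(x) / (π_j f_j(x)).
Normal densities:
  f_A = 0.371566
  f_B = 0.011532
  f_C = 0.043888
  f_D = 5.36488e-18
Odds = (0.06/0.44) × (0.043888/0.371566) = 0.136364 × 0.118116 ≈ 0.016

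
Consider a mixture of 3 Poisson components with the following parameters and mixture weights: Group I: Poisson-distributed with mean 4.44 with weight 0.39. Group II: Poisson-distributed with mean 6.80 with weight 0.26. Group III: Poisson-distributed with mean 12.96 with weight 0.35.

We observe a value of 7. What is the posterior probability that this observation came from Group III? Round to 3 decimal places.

0.126

Posterior ∝ prior × likelihood, so P(k | x) ∝ P(Z=k) f_k(x); normalise over all components.
Poisson probabilities:
  p_I = e^(−4.44)·4.44^7/7! = 0.0796128
  p_II = e^(−6.80)·6.80^7/7! = 0.148569
  p_III = e^(−12.96)·12.96^7/7! = 0.0286647
Multiply by the mixture weights:
  P(Z=I)·p_I = 0.39 × 0.0796128 = 0.031049
  P(Z=II)·p_II = 0.26 × 0.148569 = 0.038628
  P(Z=III)·p_III = 0.35 × 0.0286647 = 0.0100327
Marginal: 0.031049 + 0.038628 + 0.0100327 = 0.0797097
Responsibility of Group III: 0.0100327 / 0.0797097 ≈ 0.126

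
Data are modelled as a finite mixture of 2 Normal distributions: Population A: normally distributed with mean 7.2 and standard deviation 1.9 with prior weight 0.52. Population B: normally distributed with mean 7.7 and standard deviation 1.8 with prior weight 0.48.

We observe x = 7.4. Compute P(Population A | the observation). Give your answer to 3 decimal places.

0.509

By Bayes' theorem, P(k | x) = π_k f_k(x) / Σ_j π_j f_j(x).
Evaluate each component's likelihood at the observed value:
  p_A = 0.20881
  p_B = 0.218578
Unnormalised posteriors:
  π_A·p_A = 0.52 × 0.20881 = 0.108581
  π_B·p_B = 0.48 × 0.218578 = 0.104917
Sum: 0.108581 + 0.104917 = 0.213498
So the posterior for Population A is 0.108581 / 0.213498 ≈ 0.509.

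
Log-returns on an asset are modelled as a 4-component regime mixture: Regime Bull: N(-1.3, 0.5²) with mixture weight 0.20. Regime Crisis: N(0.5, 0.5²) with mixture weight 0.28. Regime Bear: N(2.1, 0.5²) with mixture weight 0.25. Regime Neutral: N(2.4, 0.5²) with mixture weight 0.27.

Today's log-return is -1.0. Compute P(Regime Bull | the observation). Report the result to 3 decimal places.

0.982

Apply Bayes' rule: the posterior for each component is proportional to its prior times its likelihood at x.
Component likelihoods at x = -1.0:
  p_Bull = (1/(0.5·√(2π)))·exp(−(-1.0−-1.3)²/(2·0.5²)) = 0.797885·exp(-0.18000) = 0.666449
  p_Crisis = (1/(0.5·√(2π)))·exp(−(-1.0−0.5)²/(2·0.5²)) = 0.797885·exp(-4.50000) = 0.0088637
  p_Bear = (1/(0.5·√(2π)))·exp(−(-1.0−2.1)²/(2·0.5²)) = 0.797885·exp(-19.22000) = 3.58757e-09
  p_Neutral = (1/(0.5·√(2π)))·exp(−(-1.0−2.4)²/(2·0.5²)) = 0.797885·exp(-23.12000) = 7.26192e-11
Prior × likelihood for each component:
  P(Z=Bull)·p_Bull = 0.20 × 0.666449 = 0.13329
  P(Z=Crisis)·p_Crisis = 0.28 × 0.0088637 = 0.00248184
  P(Z=Bear)·p_Bear = 0.25 × 3.58757e-09 = 8.96892e-10
  P(Z=Neutral)·p_Neutral = 0.27 × 7.26192e-11 = 1.96072e-11
Denominator: 0.13329 + 0.00248184 + 8.96892e-10 + 1.96072e-11 = 0.135772
Responsibility of Regime Bull: 0.13329 / 0.135772 ≈ 0.982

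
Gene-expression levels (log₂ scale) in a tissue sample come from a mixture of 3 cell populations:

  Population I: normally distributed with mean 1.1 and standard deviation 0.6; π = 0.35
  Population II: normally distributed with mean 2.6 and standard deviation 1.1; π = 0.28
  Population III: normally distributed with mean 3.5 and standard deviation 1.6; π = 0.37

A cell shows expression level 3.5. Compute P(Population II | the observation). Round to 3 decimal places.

P(component k | x) = π_k·f_k(x) / marginal(x), where marginal(x) = Σ_j π_j·f_j(x).
Evaluate each component's likelihood at the observed value:
  f_I = 0.00022305
  f_II = 0.25951
  f_III = 0.249339
Multiply by the mixture weights:
  π_I·f_I = 0.35 × 0.00022305 = 7.80676e-05
  π_II·f_II = 0.28 × 0.25951 = 0.0726628
  π_III·f_III = 0.37 × 0.249339 = 0.0922554
Denominator: 7.80676e-05 + 0.0726628 + 0.0922554 = 0.164996
So the posterior for Population II is 0.0726628 / 0.164996 ≈ 0.440.

0.440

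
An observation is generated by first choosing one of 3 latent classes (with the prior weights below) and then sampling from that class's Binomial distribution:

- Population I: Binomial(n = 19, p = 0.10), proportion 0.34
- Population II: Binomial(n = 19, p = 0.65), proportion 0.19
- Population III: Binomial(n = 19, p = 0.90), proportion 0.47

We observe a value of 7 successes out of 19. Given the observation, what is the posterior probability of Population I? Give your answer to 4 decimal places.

0.2338

P(component k | x) = π_k·f_k(x) / marginal(x), where marginal(x) = Σ_j π_j·f_j(x).
Binomial probabilities:
  p_I = 0.00142311
  p_II = 0.00834713
  p_III = 2.41004e-08
Prior × likelihood for each component:
  π_I·p_I = 0.34 × 0.00142311 = 0.000483856
  π_II·p_II = 0.19 × 0.00834713 = 0.00158595
  π_III·p_III = 0.47 × 2.41004e-08 = 1.13272e-08
Normaliser: 0.000483856 + 0.00158595 + 1.13272e-08 = 0.00206982
Responsibility of Population I: 0.000483856 / 0.00206982 ≈ 0.2338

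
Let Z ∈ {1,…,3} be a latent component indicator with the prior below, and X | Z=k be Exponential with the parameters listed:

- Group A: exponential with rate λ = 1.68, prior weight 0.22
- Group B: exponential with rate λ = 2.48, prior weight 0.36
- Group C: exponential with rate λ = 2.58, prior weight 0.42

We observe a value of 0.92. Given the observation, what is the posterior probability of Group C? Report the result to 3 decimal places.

0.373

Posterior ∝ prior × likelihood, so P(k | x) ∝ π_k f_k(x); normalise over all components.
Evaluate each component's likelihood at the observed value:
  f_A = 1.68·e^(−1.68·0.92) = 1.68·e^(−1.5456) = 0.358149
  f_B = 2.48·e^(−2.48·0.92) = 2.48·e^(−2.2816) = 0.253259
  f_C = 2.58·e^(−2.58·0.92) = 2.58·e^(−2.3736) = 0.240314
Weight by the priors:
  π_A·f_A = 0.22 × 0.358149 = 0.0787928
  π_B·f_B = 0.36 × 0.253259 = 0.0911733
  π_C·f_C = 0.42 × 0.240314 = 0.100932
Normaliser: 0.0787928 + 0.0911733 + 0.100932 = 0.270898
So the posterior for Group C is 0.100932 / 0.270898 ≈ 0.373.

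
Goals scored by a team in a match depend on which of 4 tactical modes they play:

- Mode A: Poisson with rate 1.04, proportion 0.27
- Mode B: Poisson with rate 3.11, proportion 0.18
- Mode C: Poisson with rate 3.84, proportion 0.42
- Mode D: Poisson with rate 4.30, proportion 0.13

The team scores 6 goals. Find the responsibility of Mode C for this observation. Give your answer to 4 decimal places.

0.6096

By Bayes' theorem, P(k | x) = P(Z=k) f_k(x) / Σ_j P(Z=j) f_j(x).
Evaluate each component's likelihood at the observed value:
  L_A = 0.000621157
  L_B = 0.0560498
  L_C = 0.0957115
  L_D = 0.119127
Unnormalised posteriors:
  P(Z=A)·L_A = 0.27 × 0.000621157 = 0.000167712
  P(Z=B)·L_B = 0.18 × 0.0560498 = 0.010089
  P(Z=C)·L_C = 0.42 × 0.0957115 = 0.0401988
  P(Z=D)·L_D = 0.13 × 0.119127 = 0.0154866
Sum: 0.000167712 + 0.010089 + 0.0401988 + 0.0154866 = 0.0659421
P(Mode C | data) = 0.0401988 / 0.0659421 ≈ 0.6096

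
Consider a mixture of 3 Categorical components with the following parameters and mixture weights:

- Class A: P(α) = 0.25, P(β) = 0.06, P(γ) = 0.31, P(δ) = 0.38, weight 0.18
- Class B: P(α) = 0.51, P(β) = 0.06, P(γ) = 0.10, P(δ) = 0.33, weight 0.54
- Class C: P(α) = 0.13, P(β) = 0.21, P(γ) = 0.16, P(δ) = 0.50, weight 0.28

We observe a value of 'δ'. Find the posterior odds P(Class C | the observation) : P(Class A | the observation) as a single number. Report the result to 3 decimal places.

Posterior odds = (π_i f_i(x)) / (π_j f_j(x)); the normalising sum cancels.
Categorical probabilities:
  p_A = P(δ | comp) = 0.38
  p_B = P(δ | comp) = 0.33
  p_C = P(δ | comp) = 0.50
Posterior odds = (π_C·p_C) / (π_A·p_A) = (0.28·0.5) / (0.18·0.38) = 0.14 / 0.0684 ≈ 2.047

2.047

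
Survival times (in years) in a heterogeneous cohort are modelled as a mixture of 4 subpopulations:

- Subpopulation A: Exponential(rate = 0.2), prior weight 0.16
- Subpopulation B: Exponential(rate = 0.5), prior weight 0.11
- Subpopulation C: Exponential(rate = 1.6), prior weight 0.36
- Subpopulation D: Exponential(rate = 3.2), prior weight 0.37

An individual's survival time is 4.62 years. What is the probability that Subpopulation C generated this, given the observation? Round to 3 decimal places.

P(component k | x) = P(Z=k)·f_k(x) / marginal(x), where marginal(x) = Σ_j P(Z=j)·f_j(x).
Component likelihoods at x = 4.62 years:
  f_A = 0.0793856
  f_B = 0.0496306
  f_C = 0.00098586
  f_D = 1.2149e-06
Weight by the priors:
  P(Z=A)·f_A = 0.16 × 0.0793856 = 0.0127017
  P(Z=B)·f_B = 0.11 × 0.0496306 = 0.00545937
  P(Z=C)·f_C = 0.36 × 0.00098586 = 0.00035491
  P(Z=D)·f_D = 0.37 × 1.2149e-06 = 4.49513e-07
Normaliser: 0.0127017 + 0.00545937 + 0.00035491 + 4.49513e-07 = 0.0185164
P(Subpopulation C | data) ≈ 0.019

0.019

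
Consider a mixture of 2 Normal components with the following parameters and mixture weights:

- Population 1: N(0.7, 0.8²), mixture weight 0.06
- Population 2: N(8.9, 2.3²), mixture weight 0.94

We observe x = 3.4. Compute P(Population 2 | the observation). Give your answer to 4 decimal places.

0.9894

By Bayes' theorem, P(k | x) = P(Z=k) f_k(x) / Σ_j P(Z=j) f_j(x).
Normal densities:
  L_1 = 0.0016764
  L_2 = 0.00994171
Prior × likelihood for each component:
  P(Z=1)·L_1 = 0.06 × 0.0016764 = 0.000100584
  P(Z=2)·L_2 = 0.94 × 0.00994171 = 0.00934521
Evidence: 0.000100584 + 0.00934521 = 0.00944579
P(Population 2 | 3.4) = 0.00934521 / 0.00944579 ≈ 0.9894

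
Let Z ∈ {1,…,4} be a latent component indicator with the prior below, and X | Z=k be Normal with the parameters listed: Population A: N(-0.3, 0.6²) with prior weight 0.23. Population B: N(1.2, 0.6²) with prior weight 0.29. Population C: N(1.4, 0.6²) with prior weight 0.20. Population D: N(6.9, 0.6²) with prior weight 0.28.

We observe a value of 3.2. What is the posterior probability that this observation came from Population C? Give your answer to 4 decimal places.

0.6646

Posterior ∝ prior × likelihood, so P(k | x) ∝ π_k f_k(x); normalise over all components.
Normal densities:
  f_A = (1/(0.6·√(2π)))·exp(−(3.2−-0.3)²/(2·0.6²)) = 0.664904·exp(-17.01389) = 2.71469e-08
  f_B = (1/(0.6·√(2π)))·exp(−(3.2−1.2)²/(2·0.6²)) = 0.664904·exp(-5.55556) = 0.00257046
  f_C = (1/(0.6·√(2π)))·exp(−(3.2−1.4)²/(2·0.6²)) = 0.664904·exp(-4.50000) = 0.00738641
  f_D = (1/(0.6·√(2π)))·exp(−(3.2−6.9)²/(2·0.6²)) = 0.664904·exp(-19.01389) = 3.67394e-09
Weight by the priors:
  π_A·f_A = 0.23 × 2.71469e-08 = 6.24379e-09
  π_B·f_B = 0.29 × 0.00257046 = 0.000745435
  π_C·f_C = 0.20 × 0.00738641 = 0.00147728
  π_D·f_D = 0.28 × 3.67394e-09 = 1.0287e-09
Denominator: 6.24379e-09 + 0.000745435 + 0.00147728 + 1.0287e-09 = 0.00222272
Responsibility of Population C: 0.00147728 / 0.00222272 ≈ 0.6646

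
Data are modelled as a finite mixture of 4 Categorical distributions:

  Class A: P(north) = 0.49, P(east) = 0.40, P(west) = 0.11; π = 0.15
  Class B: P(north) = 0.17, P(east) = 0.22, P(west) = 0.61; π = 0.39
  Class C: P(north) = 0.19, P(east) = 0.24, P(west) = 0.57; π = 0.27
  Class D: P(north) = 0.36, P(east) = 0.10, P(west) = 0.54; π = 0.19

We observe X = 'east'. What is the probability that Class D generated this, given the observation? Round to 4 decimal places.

Posterior ∝ prior × likelihood, so P(k | x) ∝ π_k f_k(x); normalise over all components.
Categorical probabilities:
  p_A = P(east | comp) = 0.40
  p_B = P(east | comp) = 0.22
  p_C = P(east | comp) = 0.24
  p_D = P(east | comp) = 0.10
Prior × likelihood for each component:
  π_A·p_A = 0.15 × 0.4 = 0.06
  π_B·p_B = 0.39 × 0.22 = 0.0858
  π_C·p_C = 0.27 × 0.24 = 0.0648
  π_D·p_D = 0.19 × 0.1 = 0.019
Marginal: 0.06 + 0.0858 + 0.0648 + 0.019 = 0.2296
P(Class D | x) ≈ 0.0828

0.0828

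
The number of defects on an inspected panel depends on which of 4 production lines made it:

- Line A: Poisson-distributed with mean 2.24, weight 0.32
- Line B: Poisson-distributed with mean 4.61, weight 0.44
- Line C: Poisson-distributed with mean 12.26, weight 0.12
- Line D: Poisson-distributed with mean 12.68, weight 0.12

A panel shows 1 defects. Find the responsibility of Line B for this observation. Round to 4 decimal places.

Posterior ∝ prior × likelihood, so P(k | x) ∝ π_k f_k(x); normalise over all components.
Evaluate each component's likelihood at the observed value:
  p_A = e^(−2.24)·2.24^1/1! = 0.238467
  p_B = e^(−4.61)·4.61^1/1! = 0.0458779
  p_C = e^(−12.26)·12.26^1/1! = 5.80818e-05
  p_D = e^(−12.68)·12.68^1/1! = 3.94698e-05
Weight by the priors:
  π_A·p_A = 0.32 × 0.238467 = 0.0763095
  π_B·p_B = 0.44 × 0.0458779 = 0.0201863
  π_C·p_C = 0.12 × 5.80818e-05 = 6.96982e-06
  π_D·p_D = 0.12 × 3.94698e-05 = 4.73638e-06
Evidence: 0.0763095 + 0.0201863 + 6.96982e-06 + 4.73638e-06 = 0.0965074
P(Line B | the observation) = 0.0201863 / 0.0965074 ≈ 0.2092

0.2092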